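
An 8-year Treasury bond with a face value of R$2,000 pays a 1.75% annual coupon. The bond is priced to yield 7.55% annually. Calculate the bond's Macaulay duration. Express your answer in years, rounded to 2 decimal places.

7.40 years

Periodic yield y = 0.0755. Discount each cash flow and weight by its year:
  t   CF        PV=CF/(1+0.0755)^t    t·PV
  1        35.00        32.5430        32.5430
  2        35.00        30.2585        60.5170
  3        35.00        28.1343        84.4030
  4        35.00        26.1593       104.6373
  5        35.00        24.3229       121.6147
  6        35.00        22.6155       135.6928
  7        35.00        21.0279       147.1950
  8     2,035.00     1,136.7922     9,094.3378
  Σ                  1,321.8536     9,780.9406
Price P = Σ PV = 1,321.8536.
Macaulay duration = Σ(t·PV) / P = 9,780.9406 / 1,321.8536 = 7.39941 years.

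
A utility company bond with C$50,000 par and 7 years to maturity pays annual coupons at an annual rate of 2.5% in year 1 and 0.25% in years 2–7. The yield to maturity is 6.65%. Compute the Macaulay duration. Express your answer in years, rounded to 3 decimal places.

6.746 years

Periodic yield y = 0.0665. Discount each cash flow and weight by its year:
  t   CF        PV=CF/(1+0.0665)^t    t·PV
  1     1,250.00     1,172.0581     1,172.0581
  2       125.00       109.8976       219.7952
  3       125.00       103.0451       309.1354
  4       125.00        96.6199       386.4796
  5       125.00        90.5953       452.9765
  6       125.00        84.9464       509.6783
  7    50,125.00    31,939.5187   223,576.6307
  Σ                 33,596.6811   226,626.7539
Price P = Σ PV = 33,596.6811.
Macaulay duration = Σ(t·PV) / P = 226,626.7539 / 33,596.6811 = 6.74551 years.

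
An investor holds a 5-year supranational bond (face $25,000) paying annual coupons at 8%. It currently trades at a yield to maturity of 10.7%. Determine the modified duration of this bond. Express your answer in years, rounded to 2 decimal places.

Periodic yield y = 0.107. First find Macaulay duration:
  t   CF        PV=CF/(1+0.107)^t    t·PV
  1     2,000.00     1,806.6847     1,806.6847
  2     2,000.00     1,632.0549     3,264.1097
  3     2,000.00     1,474.3043     4,422.9129
  4     2,000.00     1,331.8015     5,327.2062
  5    27,000.00    16,241.4822    81,207.4109
  Σ                 22,486.3276    96,028.3244
P = 22,486.3276; Macaulay duration = 96,028.3244 / 22,486.3276 = 4.27052 years.
Modified duration = D_Mac / (1 + y) = 4.27052 / 1.107 = 3.85774 years.

3.86 years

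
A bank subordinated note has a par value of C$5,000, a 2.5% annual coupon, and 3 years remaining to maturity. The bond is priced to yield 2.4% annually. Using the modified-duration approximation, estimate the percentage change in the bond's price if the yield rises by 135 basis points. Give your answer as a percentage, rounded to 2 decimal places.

-3.86%

Periodic yield y = 0.024. Modified duration first:
  t   CF        PV=CF/(1+0.024)^t    t·PV
  1       125.00       122.0703       122.0703
  2       125.00       119.2093       238.4186
  3     5,125.00     4,773.0282    14,319.0846
  Σ                  5,014.3078    14,679.5735
P = 5,014.3078; D_Mac = 2.92754 yrs; D_mod = 2.92754/(1+0.024) = 2.85892 yrs.
ΔP/P ≈ -D_mod · Δy = -2.85892 × (+0.0135) = -0.038595 = -3.8595%.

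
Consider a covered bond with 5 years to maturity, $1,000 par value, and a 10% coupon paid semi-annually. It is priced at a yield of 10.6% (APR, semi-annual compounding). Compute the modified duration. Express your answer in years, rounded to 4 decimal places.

3.8378 years

Periodic yield y = 0.053. First find Macaulay duration:
  t   CF        PV=CF/(1+0.053)^t    t·PV
  1        50.00        47.4834        47.4834
  2        50.00        45.0934        90.1869
  3        50.00        42.8238       128.4713
  4        50.00        40.6683       162.6734
  5        50.00        38.6214       193.1071
  6        50.00        36.6775       220.0650
  7        50.00        34.8314       243.8201
  8        50.00        33.0783       264.6263
  9        50.00        31.4134       282.7204
  10    1,050.00       626.4777     6,264.7766
  Σ                    977.1686     7,897.9304
P = 977.1686; Macaulay duration = 7,897.9304 / 977.1686 = 8.08246 half-year periods = 4.04123 years.
Modified duration = D_Mac / (1 + y) = 4.04123 / 1.053 = 3.83783 years.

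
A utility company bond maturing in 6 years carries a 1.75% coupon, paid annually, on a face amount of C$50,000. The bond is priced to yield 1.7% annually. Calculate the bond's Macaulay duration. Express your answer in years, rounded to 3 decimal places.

5.748 years

Periodic yield y = 0.017. Discount each cash flow and weight by its year:
  t   CF        PV=CF/(1+0.017)^t    t·PV
  1       875.00       860.3736       860.3736
  2       875.00       845.9918     1,691.9836
  3       875.00       831.8503     2,495.5510
  4       875.00       817.9453     3,271.7810
  5       875.00       804.2726     4,021.3631
  6    50,875.00    45,981.0310   275,886.1859
  Σ                 50,141.4646   288,227.2383
Price P = Σ PV = 50,141.4646.
Macaulay duration = Σ(t·PV) / P = 288,227.2383 / 50,141.4646 = 5.74828 years.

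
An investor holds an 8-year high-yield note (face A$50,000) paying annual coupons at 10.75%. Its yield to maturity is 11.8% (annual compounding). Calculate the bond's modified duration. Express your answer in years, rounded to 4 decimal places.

Periodic yield y = 0.118. First find Macaulay duration:
  t   CF        PV=CF/(1+0.118)^t    t·PV
  1     5,375.00     4,807.6923     4,807.6923
  2     5,375.00     4,300.2615     8,600.5229
  3     5,375.00     3,846.3877    11,539.1631
  4     5,375.00     3,440.4183    13,761.6734
  5     5,375.00     3,077.2973    15,386.4863
  6     5,375.00     2,752.5020    16,515.0122
  7     5,375.00     2,461.9875    17,233.9125
  8    55,375.00    22,687.1170   181,496.9360
  Σ                 47,373.6636   269,341.3987
P = 47,373.6636; Macaulay duration = 269,341.3987 / 47,373.6636 = 5.68547 years.
Modified duration = D_Mac / (1 + y) = 5.68547 / 1.118 = 5.08539 years.

5.0854 years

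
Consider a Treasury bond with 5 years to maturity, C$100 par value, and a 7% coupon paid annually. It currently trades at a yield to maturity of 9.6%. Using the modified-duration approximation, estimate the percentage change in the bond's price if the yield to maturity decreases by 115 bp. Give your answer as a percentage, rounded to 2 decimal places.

+4.56%

Periodic yield y = 0.096. Modified duration first:
  t   CF        PV=CF/(1+0.096)^t    t·PV
  1         7.00         6.3869         6.3869
  2         7.00         5.8274        11.6549
  3         7.00         5.3170        15.9510
  4         7.00         4.8513        19.4051
  5       107.00        67.6598       338.2992
  Σ                     90.0424       391.6970
P = 90.0424; D_Mac = 4.35014 yrs; D_mod = 4.35014/(1+0.096) = 3.96911 yrs.
ΔP/P ≈ -D_mod · Δy = -3.96911 × (-0.0115) = +0.045645 = +4.5645%.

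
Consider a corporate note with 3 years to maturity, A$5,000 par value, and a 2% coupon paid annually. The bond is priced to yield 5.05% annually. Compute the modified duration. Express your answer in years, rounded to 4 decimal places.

Periodic yield y = 0.0505. First find Macaulay duration:
  t   CF        PV=CF/(1+0.0505)^t    t·PV
  1       100.00        95.1928        95.1928
  2       100.00        90.6166       181.2333
  3     5,100.00     4,399.2841    13,197.8522
  Σ                  4,585.0935    13,474.2782
P = 4,585.0935; Macaulay duration = 13,474.2782 / 4,585.0935 = 2.93871 years.
Modified duration = D_Mac / (1 + y) = 2.93871 / 1.0505 = 2.79744 years.

2.7974 years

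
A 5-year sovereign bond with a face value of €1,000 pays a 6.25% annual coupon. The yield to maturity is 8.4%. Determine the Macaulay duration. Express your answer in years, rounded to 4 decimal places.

Periodic yield y = 0.084. Discount each cash flow and weight by its year:
  t   CF        PV=CF/(1+0.084)^t    t·PV
  1        62.50        57.6568        57.6568
  2        62.50        53.1890       106.3779
  3        62.50        49.0673       147.2019
  4        62.50        45.2650       181.0602
  5     1,062.50       709.8761     3,549.3803
  Σ                    915.0542     4,041.6771
Price P = Σ PV = 915.0542.
Macaulay duration = Σ(t·PV) / P = 4,041.6771 / 915.0542 = 4.41687 years.

4.4169 years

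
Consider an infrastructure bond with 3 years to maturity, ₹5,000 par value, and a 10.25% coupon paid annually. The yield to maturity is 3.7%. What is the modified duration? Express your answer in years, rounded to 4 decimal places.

Periodic yield y = 0.037. First find Macaulay duration:
  t   CF        PV=CF/(1+0.037)^t    t·PV
  1       512.50       494.2141       494.2141
  2       512.50       476.5806       953.1612
  3     5,512.50     4,943.2472    14,829.7417
  Σ                  5,914.0419    16,277.1170
P = 5,914.0419; Macaulay duration = 16,277.1170 / 5,914.0419 = 2.75228 years.
Modified duration = D_Mac / (1 + y) = 2.75228 / 1.037 = 2.65408 years.

2.6541 years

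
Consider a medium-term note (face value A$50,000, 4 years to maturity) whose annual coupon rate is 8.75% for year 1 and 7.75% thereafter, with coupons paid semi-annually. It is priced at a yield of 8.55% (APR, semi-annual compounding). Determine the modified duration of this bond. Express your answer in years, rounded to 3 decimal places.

3.338 years

Periodic yield y = 0.04275. First find Macaulay duration:
  t   CF        PV=CF/(1+0.04275)^t    t·PV
  1     2,187.50     2,097.8183     2,097.8183
  2     2,187.50     2,011.8133     4,023.6265
  3     1,937.50     1,708.8389     5,126.5166
  4     1,937.50     1,638.7810     6,555.1240
  5     1,937.50     1,571.5953     7,857.9765
  6     1,937.50     1,507.1640     9,042.9842
  7     1,937.50     1,445.3743    10,117.6199
  8    51,937.50    37,156.8982   297,255.1859
  Σ                 49,138.2832   342,076.8518
P = 49,138.2832; Macaulay duration = 342,076.8518 / 49,138.2832 = 6.96151 half-year periods = 3.48076 years.
Modified duration = D_Mac / (1 + y) = 3.48076 / 1.04275 = 3.33806 years.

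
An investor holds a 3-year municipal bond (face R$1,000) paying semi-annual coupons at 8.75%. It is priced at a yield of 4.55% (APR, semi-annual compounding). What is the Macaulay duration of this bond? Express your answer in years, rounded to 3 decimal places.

Periodic yield y = 0.02275. Discount each cash flow and weight by its period:
  t   CF        PV=CF/(1+0.02275)^t    t·PV
  1        43.75        42.7768        42.7768
  2        43.75        41.8253        83.6506
  3        43.75        40.8949       122.6848
  4        43.75        39.9853       159.9411
  5        43.75        39.0958       195.4792
  6     1,043.75       911.9679     5,471.8075
  Σ                  1,116.5461     6,076.3401
Price P = Σ PV = 1,116.5461.
Macaulay duration = Σ(t·PV) / P = 6,076.3401 / 1,116.5461 = 5.44209 half-year periods.
In years: 5.44209 / 2 = 2.72104 years.

2.721 years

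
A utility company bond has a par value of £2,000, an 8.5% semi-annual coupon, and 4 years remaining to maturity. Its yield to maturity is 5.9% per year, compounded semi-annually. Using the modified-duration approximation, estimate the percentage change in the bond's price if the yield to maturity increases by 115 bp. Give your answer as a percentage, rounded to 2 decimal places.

-3.91%

Periodic yield y = 0.0295. Modified duration first:
  t   CF        PV=CF/(1+0.0295)^t    t·PV
  1        85.00        82.5644        82.5644
  2        85.00        80.1985       160.3970
  3        85.00        77.9004       233.7013
  4        85.00        75.6682       302.6729
  5        85.00        73.5000       367.4999
  6        85.00        71.3939       428.3631
  7        85.00        69.3481       485.4366
  8     2,085.00     1,652.3242    13,218.5932
  Σ                  2,182.8976    15,279.2283
P = 2,182.8976; D_Mac = 6.99952 half-year periods = 3.49976 yrs; D_mod = 3.49976/(1+0.0295) = 3.39947 yrs.
ΔP/P ≈ -D_mod · Δy = -3.39947 × (+0.0115) = -0.039094 = -3.9094%.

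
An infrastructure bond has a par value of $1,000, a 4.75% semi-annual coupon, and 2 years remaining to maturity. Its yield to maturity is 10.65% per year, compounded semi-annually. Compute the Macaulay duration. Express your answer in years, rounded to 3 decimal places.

Periodic yield y = 0.05325. Discount each cash flow and weight by its period:
  t   CF        PV=CF/(1+0.05325)^t    t·PV
  1        23.75        22.5493        22.5493
  2        23.75        21.4092        42.8184
  3        23.75        20.3268        60.9804
  4     1,023.75       831.8941     3,327.5764
  Σ                    896.1794     3,453.9245
Price P = Σ PV = 896.1794.
Macaulay duration = Σ(t·PV) / P = 3,453.9245 / 896.1794 = 3.85405 half-year periods.
In years: 3.85405 / 2 = 1.92703 years.

1.927 years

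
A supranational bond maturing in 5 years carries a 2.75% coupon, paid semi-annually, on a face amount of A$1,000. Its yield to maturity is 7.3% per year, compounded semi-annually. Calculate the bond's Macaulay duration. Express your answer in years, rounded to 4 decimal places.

Periodic yield y = 0.0365. Discount each cash flow and weight by its period:
  t   CF        PV=CF/(1+0.0365)^t    t·PV
  1        13.75        13.2658        13.2658
  2        13.75        12.7986        25.5973
  3        13.75        12.3479        37.0438
  4        13.75        11.9131        47.6525
  5        13.75        11.4936        57.4680
  6        13.75        11.0889        66.5332
  7        13.75        10.6984        74.8886
  8        13.75        10.3216        82.5730
  9        13.75         9.9582        89.6234
  10    1,013.75       708.3335     7,083.3353
  Σ                    812.2197     7,577.9809
Price P = Σ PV = 812.2197.
Macaulay duration = Σ(t·PV) / P = 7,577.9809 / 812.2197 = 9.32996 half-year periods.
In years: 9.32996 / 2 = 4.66498 years.

4.6650 years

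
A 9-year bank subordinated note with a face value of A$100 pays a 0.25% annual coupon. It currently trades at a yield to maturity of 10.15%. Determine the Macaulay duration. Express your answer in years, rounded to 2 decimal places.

8.85 years

Periodic yield y = 0.1015. Discount each cash flow and weight by its year:
  t   CF        PV=CF/(1+0.1015)^t    t·PV
  1         0.25         0.2270         0.2270
  2         0.25         0.2060         0.4121
  3         0.25         0.1871         0.5612
  4         0.25         0.1698         0.6793
  5         0.25         0.1542         0.7709
  6         0.25         0.1400         0.8398
  7         0.25         0.1271         0.8895
  8         0.25         0.1154         0.9229
  9       100.25        41.9975       377.9779
  Σ                     43.3240       383.2805
Price P = Σ PV = 43.3240.
Macaulay duration = Σ(t·PV) / P = 383.2805 / 43.3240 = 8.84684 years.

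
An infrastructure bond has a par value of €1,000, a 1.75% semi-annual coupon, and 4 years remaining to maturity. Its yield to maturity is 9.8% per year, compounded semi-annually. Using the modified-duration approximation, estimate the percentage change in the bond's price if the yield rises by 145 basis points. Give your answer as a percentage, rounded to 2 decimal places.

Periodic yield y = 0.049. Modified duration first:
  t   CF        PV=CF/(1+0.049)^t    t·PV
  1         8.75         8.3413         8.3413
  2         8.75         7.9516        15.9033
  3         8.75         7.5802        22.7406
  4         8.75         7.2261        28.9045
  5         8.75         6.8886        34.4430
  6         8.75         6.5668        39.4009
  7         8.75         6.2601        43.8205
  8     1,008.75       687.9861     5,503.8885
  Σ                    738.8008     5,697.4427
P = 738.8008; D_Mac = 7.71174 half-year periods = 3.85587 yrs; D_mod = 3.85587/(1+0.049) = 3.67576 yrs.
ΔP/P ≈ -D_mod · Δy = -3.67576 × (+0.0145) = -0.053299 = -5.3299%.

-5.33%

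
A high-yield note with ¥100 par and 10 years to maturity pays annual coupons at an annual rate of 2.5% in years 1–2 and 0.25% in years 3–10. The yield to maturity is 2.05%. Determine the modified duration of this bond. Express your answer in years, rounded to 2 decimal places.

Periodic yield y = 0.0205. First find Macaulay duration:
  t   CF        PV=CF/(1+0.0205)^t    t·PV
  1         2.50         2.4498         2.4498
  2         2.50         2.4006         4.8011
  3         0.25         0.2352         0.7057
  4         0.25         0.2305         0.9220
  5         0.25         0.2259         1.1294
  6         0.25         0.2213         1.3280
  7         0.25         0.2169         1.5183
  8         0.25         0.2125         1.7003
  9         0.25         0.2083         1.8744
  10      100.25        81.8379       818.3786
  Σ                     88.2389       834.8077
P = 88.2389; Macaulay duration = 834.8077 / 88.2389 = 9.46077 years.
Modified duration = D_Mac / (1 + y) = 9.46077 / 1.0205 = 9.27072 years.

9.27 years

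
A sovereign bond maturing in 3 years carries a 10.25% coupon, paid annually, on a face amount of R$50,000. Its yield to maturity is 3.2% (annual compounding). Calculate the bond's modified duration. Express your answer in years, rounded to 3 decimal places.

2.669 years

Periodic yield y = 0.032. First find Macaulay duration:
  t   CF        PV=CF/(1+0.032)^t    t·PV
  1     5,125.00     4,966.0853     4,966.0853
  2     5,125.00     4,812.0981     9,624.1963
  3    55,125.00    50,154.4544   150,463.3633
  Σ                 59,932.6378   165,053.6448
P = 59,932.6378; Macaulay duration = 165,053.6448 / 59,932.6378 = 2.75399 years.
Modified duration = D_Mac / (1 + y) = 2.75399 / 1.032 = 2.66859 years.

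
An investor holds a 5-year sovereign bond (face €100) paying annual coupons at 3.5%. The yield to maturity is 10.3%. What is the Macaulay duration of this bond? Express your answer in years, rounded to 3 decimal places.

Periodic yield y = 0.103. Discount each cash flow and weight by its year:
  t   CF        PV=CF/(1+0.103)^t    t·PV
  1         3.50         3.1732         3.1732
  2         3.50         2.8768         5.7537
  3         3.50         2.6082         7.8246
  4         3.50         2.3646         9.4586
  5       103.50        63.3961       316.9807
  Σ                     74.4190       343.1907
Price P = Σ PV = 74.4190.
Macaulay duration = Σ(t·PV) / P = 343.1907 / 74.4190 = 4.61160 years.

4.612 years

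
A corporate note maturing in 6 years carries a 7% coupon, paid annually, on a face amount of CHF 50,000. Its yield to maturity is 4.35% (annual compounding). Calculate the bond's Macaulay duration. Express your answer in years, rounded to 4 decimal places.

Periodic yield y = 0.0435. Discount each cash flow and weight by its year:
  t   CF        PV=CF/(1+0.0435)^t    t·PV
  1     3,500.00     3,354.0968     3,354.0968
  2     3,500.00     3,214.2758     6,428.5516
  3     3,500.00     3,080.2835     9,240.8504
  4     3,500.00     2,951.8768    11,807.5073
  5     3,500.00     2,828.8230    14,144.1151
  6    53,500.00    41,438.0263   248,628.1577
  Σ                 56,867.3822   293,603.2789
Price P = Σ PV = 56,867.3822.
Macaulay duration = Σ(t·PV) / P = 293,603.2789 / 56,867.3822 = 5.16295 years.

5.1629 years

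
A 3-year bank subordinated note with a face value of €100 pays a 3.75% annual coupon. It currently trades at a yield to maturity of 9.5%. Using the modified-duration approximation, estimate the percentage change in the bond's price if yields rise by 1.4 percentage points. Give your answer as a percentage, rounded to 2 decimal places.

-3.69%

Periodic yield y = 0.095. Modified duration first:
  t   CF        PV=CF/(1+0.095)^t    t·PV
  1         3.75         3.4247         3.4247
  2         3.75         3.1275         6.2551
  3       103.75        79.0216       237.0648
  Σ                     85.5738       246.7445
P = 85.5738; D_Mac = 2.88341 yrs; D_mod = 2.88341/(1+0.095) = 2.63325 yrs.
ΔP/P ≈ -D_mod · Δy = -2.63325 × (+0.014) = -0.036866 = -3.6866%.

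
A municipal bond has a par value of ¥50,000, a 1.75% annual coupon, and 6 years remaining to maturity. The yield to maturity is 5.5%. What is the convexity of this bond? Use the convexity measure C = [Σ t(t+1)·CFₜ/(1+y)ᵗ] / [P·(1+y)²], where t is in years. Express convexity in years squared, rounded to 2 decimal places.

35.36

With y = 0.055:
  t   CF        PV=CF/(1+0.055)^t    t·PV        t(t+1)·PV
  1       875.00       829.3839       829.3839       1,658.7678
  2       875.00       786.1459     1,572.2917       4,716.8752
  3       875.00       745.1620     2,235.4859       8,941.9435
  4       875.00       706.3147     2,825.2586      14,126.2930
  5       875.00       669.4926     3,347.4628      20,084.7768
  6    50,875.00    36,896.8818   221,381.2905   1,549,669.0337
  Σ                 40,633.3807   232,191.1734   1,599,197.6899
P = 40,633.3807.
Convexity = Σ t(t+1)·PV / [P·(1+y)²] = 1,599,197.6899 / (40,633.3807 × 1.113025) = 35.36016.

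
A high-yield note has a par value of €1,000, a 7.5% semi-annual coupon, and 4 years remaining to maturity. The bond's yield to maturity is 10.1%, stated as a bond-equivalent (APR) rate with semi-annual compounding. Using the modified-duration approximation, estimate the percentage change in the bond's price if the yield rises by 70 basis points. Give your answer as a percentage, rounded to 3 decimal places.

-2.335%

Periodic yield y = 0.0505. Modified duration first:
  t   CF        PV=CF/(1+0.0505)^t    t·PV
  1        37.50        35.6973        35.6973
  2        37.50        33.9812        67.9625
  3        37.50        32.3477        97.0430
  4        37.50        30.7926       123.1706
  5        37.50        29.3124       146.5619
  6        37.50        27.9033       167.4196
  7        37.50        26.5619       185.9332
  8     1,037.50       699.5514     5,596.4115
  Σ                    916.1478     6,420.1995
P = 916.1478; D_Mac = 7.00782 half-year periods = 3.50391 yrs; D_mod = 3.50391/(1+0.0505) = 3.33547 yrs.
ΔP/P ≈ -D_mod · Δy = -3.33547 × (+0.007) = -0.023348 = -2.3348%.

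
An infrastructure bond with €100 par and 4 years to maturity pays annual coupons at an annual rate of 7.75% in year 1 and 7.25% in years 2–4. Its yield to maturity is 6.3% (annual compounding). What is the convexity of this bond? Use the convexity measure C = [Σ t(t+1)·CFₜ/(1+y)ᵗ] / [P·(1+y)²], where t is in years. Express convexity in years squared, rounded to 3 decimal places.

15.402

With y = 0.063:
  t   CF        PV=CF/(1+0.063)^t    t·PV        t(t+1)·PV
  1         7.75         7.2907         7.2907          14.5814
  2         7.25         6.4161        12.8322          38.4966
  3         7.25         6.0358        18.1075          72.4302
  4       107.25        83.9971       335.9884       1,679.9418
  Σ                    103.7397       374.2188       1,805.4500
P = 103.7397.
Convexity = Σ t(t+1)·PV / [P·(1+y)²] = 1,805.4500 / (103.7397 × 1.129969) = 15.40188.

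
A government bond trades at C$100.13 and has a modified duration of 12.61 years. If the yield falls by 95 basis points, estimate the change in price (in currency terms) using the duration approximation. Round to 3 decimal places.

+C$11.995

Duration approximation: ΔP/P ≈ -D_mod · Δy = -12.61 × (-0.0095) = +0.119795.
ΔP ≈ 100.13 × (+0.119795) = +11.99507335.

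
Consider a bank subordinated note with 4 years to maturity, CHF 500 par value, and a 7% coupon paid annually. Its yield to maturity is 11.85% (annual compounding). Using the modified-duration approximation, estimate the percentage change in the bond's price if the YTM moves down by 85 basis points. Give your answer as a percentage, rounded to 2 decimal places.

+2.73%

Periodic yield y = 0.1185. Modified duration first:
  t   CF        PV=CF/(1+0.1185)^t    t·PV
  1        35.00        31.2919        31.2919
  2        35.00        27.9767        55.9533
  3        35.00        25.0127        75.0380
  4       535.00       341.8297     1,367.3189
  Σ                    426.1110     1,529.6022
P = 426.1110; D_Mac = 3.58968 yrs; D_mod = 3.58968/(1+0.1185) = 3.20937 yrs.
ΔP/P ≈ -D_mod · Δy = -3.20937 × (-0.0085) = +0.027280 = +2.7280%.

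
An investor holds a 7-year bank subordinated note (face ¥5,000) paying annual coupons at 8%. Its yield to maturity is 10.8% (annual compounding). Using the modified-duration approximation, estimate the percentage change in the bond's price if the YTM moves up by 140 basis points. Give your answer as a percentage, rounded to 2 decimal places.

Periodic yield y = 0.108. Modified duration first:
  t   CF        PV=CF/(1+0.108)^t    t·PV
  1       400.00       361.0108       361.0108
  2       400.00       325.8220       651.6441
  3       400.00       294.0632       882.1897
  4       400.00       265.4000     1,061.6001
  5       400.00       239.5307     1,197.6535
  6       400.00       216.1829     1,297.0977
  7     5,400.00     2,633.9980    18,437.9858
  Σ                  4,336.0077    23,889.1817
P = 4,336.0077; D_Mac = 5.50949 yrs; D_mod = 5.50949/(1+0.108) = 4.97246 yrs.
ΔP/P ≈ -D_mod · Δy = -4.97246 × (+0.014) = -0.069614 = -6.9614%.

-6.96%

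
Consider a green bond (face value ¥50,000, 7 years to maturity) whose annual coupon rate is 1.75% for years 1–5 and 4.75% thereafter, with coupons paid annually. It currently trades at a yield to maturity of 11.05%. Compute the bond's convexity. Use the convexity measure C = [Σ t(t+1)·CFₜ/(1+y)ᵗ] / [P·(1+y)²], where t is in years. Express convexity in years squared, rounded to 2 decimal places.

41.09

With y = 0.1105:
  t   CF        PV=CF/(1+0.1105)^t    t·PV        t(t+1)·PV
  1       875.00       787.9334       787.9334       1,575.8667
  2       875.00       709.5303     1,419.0605       4,257.1816
  3       875.00       638.9287     1,916.7860       7,667.1438
  4       875.00       575.3522     2,301.4089      11,507.0446
  5       875.00       518.1020     2,590.5098      15,543.0589
  6     2,375.00     1,266.3456     7,598.0734      53,186.5141
  7    52,375.00    25,147.4582   176,032.2077   1,408,257.6619
  Σ                 29,643.6503   192,645.9798   1,501,994.4717
P = 29,643.6503.
Convexity = Σ t(t+1)·PV / [P·(1+y)²] = 1,501,994.4717 / (29,643.6503 × 1.233210) = 41.08654.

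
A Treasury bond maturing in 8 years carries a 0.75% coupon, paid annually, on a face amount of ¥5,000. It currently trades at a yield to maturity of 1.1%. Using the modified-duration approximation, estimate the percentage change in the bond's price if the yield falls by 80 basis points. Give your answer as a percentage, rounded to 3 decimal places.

+6.165%

Periodic yield y = 0.011. Modified duration first:
  t   CF        PV=CF/(1+0.011)^t    t·PV
  1        37.50        37.0920        37.0920
  2        37.50        36.6884        73.3768
  3        37.50        36.2892       108.8677
  4        37.50        35.8944       143.5776
  5        37.50        35.5039       177.5193
  6        37.50        35.1176       210.7054
  7        37.50        34.7355       243.1483
  8     5,037.50     4,615.3625    36,922.8998
  Σ                  4,866.6834    37,917.1868
P = 4,866.6834; D_Mac = 7.79118 yrs; D_mod = 7.79118/(1+0.011) = 7.70641 yrs.
ΔP/P ≈ -D_mod · Δy = -7.70641 × (-0.008) = +0.061651 = +6.1651%.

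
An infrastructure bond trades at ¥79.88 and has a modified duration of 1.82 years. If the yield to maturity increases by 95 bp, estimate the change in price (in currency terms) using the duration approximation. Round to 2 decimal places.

-¥1.38

Duration approximation: ΔP/P ≈ -D_mod · Δy = -1.82 × (+0.0095) = -0.017290.
ΔP ≈ 79.88 × (-0.017290) = -1.3811252.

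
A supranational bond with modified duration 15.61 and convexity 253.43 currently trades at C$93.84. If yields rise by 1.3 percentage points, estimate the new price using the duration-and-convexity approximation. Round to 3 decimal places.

Duration effect: -D_mod·Δy = -15.61 × (+0.013) = -0.202930
Convexity effect: ½·C·(Δy)² = 0.5 × 253.43 × (0.013)² = +0.021414835
ΔP/P ≈ -0.202930 + 0.021414835 = -0.181515165
New price ≈ 93.84 × (1 - 0.181515165) = 76.8066169164.

C$76.807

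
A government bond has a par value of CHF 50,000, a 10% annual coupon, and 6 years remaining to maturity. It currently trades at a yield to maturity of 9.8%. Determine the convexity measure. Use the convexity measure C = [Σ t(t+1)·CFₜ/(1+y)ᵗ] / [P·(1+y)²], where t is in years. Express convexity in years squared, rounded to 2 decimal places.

With y = 0.098:
  t   CF        PV=CF/(1+0.098)^t    t·PV        t(t+1)·PV
  1     5,000.00     4,553.7341     4,553.7341       9,107.4681
  2     5,000.00     4,147.2988     8,294.5976      24,883.7927
  3     5,000.00     3,777.1391    11,331.4174      45,325.6697
  4     5,000.00     3,440.0174    13,760.0697      68,800.3487
  5     5,000.00     3,132.9849    15,664.9246      93,989.5474
  6    55,000.00    31,386.9163   188,321.4976   1,318,250.4832
  Σ                 50,438.0906   241,926.2410   1,560,357.3100
P = 50,438.0906.
Convexity = Σ t(t+1)·PV / [P·(1+y)²] = 1,560,357.3100 / (50,438.0906 × 1.205604) = 25.66024.

25.66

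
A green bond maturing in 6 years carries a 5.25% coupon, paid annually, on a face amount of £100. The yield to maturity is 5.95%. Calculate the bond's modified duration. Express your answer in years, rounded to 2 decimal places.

4.99 years

Periodic yield y = 0.0595. First find Macaulay duration:
  t   CF        PV=CF/(1+0.0595)^t    t·PV
  1         5.25         4.9552         4.9552
  2         5.25         4.6769         9.3538
  3         5.25         4.4142        13.2427
  4         5.25         4.1663        16.6654
  5         5.25         3.9324        19.6619
  6       105.25        74.4074       446.4446
  Σ                     96.5525       510.3235
P = 96.5525; Macaulay duration = 510.3235 / 96.5525 = 5.28545 years.
Modified duration = D_Mac / (1 + y) = 5.28545 / 1.0595 = 4.98863 years.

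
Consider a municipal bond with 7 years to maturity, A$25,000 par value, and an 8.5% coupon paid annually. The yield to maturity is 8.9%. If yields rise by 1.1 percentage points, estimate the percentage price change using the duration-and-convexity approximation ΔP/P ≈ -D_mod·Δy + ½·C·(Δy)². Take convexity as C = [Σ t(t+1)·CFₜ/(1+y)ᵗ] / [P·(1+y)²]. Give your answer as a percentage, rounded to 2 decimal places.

With y = 0.089:
  t   CF        PV=CF/(1+0.089)^t    t·PV        t(t+1)·PV
  1     2,125.00     1,951.3315     1,951.3315       3,902.6630
  2     2,125.00     1,791.8563     3,583.7126      10,751.1377
  3     2,125.00     1,645.4144     4,936.2432      19,744.9729
  4     2,125.00     1,510.9407     6,043.7627      30,218.8137
  5     2,125.00     1,387.4570     6,937.2851      41,623.7103
  6     2,125.00     1,274.0652     7,644.3912      53,510.7387
  7    27,125.00    14,933.9464   104,537.6249     836,300.9990
  Σ                 24,495.0115   135,634.3512     996,053.0353
P = 24,495.0115; D_Mac = 5.53722 yrs; D_mod = 5.08469 yrs; C = 34.28854.
Duration effect: -5.08469 × (+0.011) = -0.055932
Convexity effect: 0.5 × 34.28854 × (0.011)² = +0.0020745
ΔP/P ≈ -0.055932 + 0.0020745 = -0.053857 = -5.3857%.

-5.39%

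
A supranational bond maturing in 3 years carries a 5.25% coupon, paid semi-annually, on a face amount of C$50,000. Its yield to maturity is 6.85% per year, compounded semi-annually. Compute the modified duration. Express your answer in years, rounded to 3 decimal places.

Periodic yield y = 0.03425. First find Macaulay duration:
  t   CF        PV=CF/(1+0.03425)^t    t·PV
  1     1,312.50     1,269.0355     1,269.0355
  2     1,312.50     1,227.0104     2,454.0209
  3     1,312.50     1,186.3770     3,559.1310
  4     1,312.50     1,147.0892     4,588.3568
  5     1,312.50     1,109.1024     5,545.5122
  6    51,312.50    41,924.7032   251,548.2194
  Σ                 47,863.3179   268,964.2759
P = 47,863.3179; Macaulay duration = 268,964.2759 / 47,863.3179 = 5.61942 half-year periods = 2.80971 years.
Modified duration = D_Mac / (1 + y) = 2.80971 / 1.03425 = 2.71667 years.

2.717 years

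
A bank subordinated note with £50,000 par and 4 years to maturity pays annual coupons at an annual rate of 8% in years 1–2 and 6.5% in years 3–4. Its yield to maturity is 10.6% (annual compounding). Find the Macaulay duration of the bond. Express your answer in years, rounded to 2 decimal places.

Periodic yield y = 0.106. Discount each cash flow and weight by its year:
  t   CF        PV=CF/(1+0.106)^t    t·PV
  1     4,000.00     3,616.6365     3,616.6365
  2     4,000.00     3,270.0149     6,540.0299
  3     3,250.00     2,402.2488     7,206.7463
  4    53,250.00    35,587.6331   142,350.5323
  Σ                 44,876.5333   159,713.9451
Price P = Σ PV = 44,876.5333.
Macaulay duration = Σ(t·PV) / P = 159,713.9451 / 44,876.5333 = 3.55896 years.

3.56 years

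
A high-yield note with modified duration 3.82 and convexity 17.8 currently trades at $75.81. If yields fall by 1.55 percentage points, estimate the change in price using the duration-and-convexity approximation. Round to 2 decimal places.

Duration effect: -D_mod·Δy = -3.82 × (-0.0155) = +0.059210
Convexity effect: ½·C·(Δy)² = 0.5 × 17.8 × (-0.0155)² = +0.002138225
ΔP/P ≈ +0.059210 + 0.002138225 = +0.061348225
ΔP ≈ 75.81 × (+0.061348225) = +4.65080893725.

+$4.65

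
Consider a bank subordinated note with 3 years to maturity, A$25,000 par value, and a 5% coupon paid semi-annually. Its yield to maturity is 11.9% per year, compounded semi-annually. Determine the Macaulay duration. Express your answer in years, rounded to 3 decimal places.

2.802 years

Periodic yield y = 0.0595. Discount each cash flow and weight by its period:
  t   CF        PV=CF/(1+0.0595)^t    t·PV
  1       625.00       589.9009       589.9009
  2       625.00       556.7729     1,113.5458
  3       625.00       525.5053     1,576.5160
  4       625.00       495.9937     1,983.9749
  5       625.00       468.1394     2,340.6971
  6    25,625.00    18,115.8246   108,694.9478
  Σ                 20,752.1369   116,299.5825
Price P = Σ PV = 20,752.1369.
Macaulay duration = Σ(t·PV) / P = 116,299.5825 / 20,752.1369 = 5.60422 half-year periods.
In years: 5.60422 / 2 = 2.80211 years.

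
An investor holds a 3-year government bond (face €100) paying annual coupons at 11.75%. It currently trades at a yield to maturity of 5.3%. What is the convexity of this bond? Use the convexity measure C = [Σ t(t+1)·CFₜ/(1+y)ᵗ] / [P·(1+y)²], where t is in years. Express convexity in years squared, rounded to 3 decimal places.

9.478

With y = 0.053:
  t   CF        PV=CF/(1+0.053)^t    t·PV        t(t+1)·PV
  1        11.75        11.1586        11.1586          22.3172
  2        11.75        10.5970        21.1939          63.5817
  3       111.75        95.7111       287.1334       1,148.5335
  Σ                    117.4667       319.4859       1,234.4324
P = 117.4667.
Convexity = Σ t(t+1)·PV / [P·(1+y)²] = 1,234.4324 / (117.4667 × 1.108809) = 9.47755.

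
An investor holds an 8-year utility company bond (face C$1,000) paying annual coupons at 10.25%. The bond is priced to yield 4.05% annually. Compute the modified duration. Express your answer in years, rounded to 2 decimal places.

Periodic yield y = 0.0405. First find Macaulay duration:
  t   CF        PV=CF/(1+0.0405)^t    t·PV
  1       102.50        98.5103        98.5103
  2       102.50        94.6760       189.3519
  3       102.50        90.9908       272.9725
  4       102.50        87.4491       349.7965
  5       102.50        84.0453       420.2265
  6       102.50        80.7740       484.6437
  7       102.50        77.6299       543.4096
  8     1,102.50       802.4942     6,419.9539
  Σ                  1,416.5697     8,778.8650
P = 1,416.5697; Macaulay duration = 8,778.8650 / 1,416.5697 = 6.19727 years.
Modified duration = D_Mac / (1 + y) = 6.19727 / 1.0405 = 5.95605 years.

5.96 years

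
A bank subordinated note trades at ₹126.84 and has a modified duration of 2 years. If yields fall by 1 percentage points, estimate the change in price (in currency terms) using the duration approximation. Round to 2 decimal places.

Duration approximation: ΔP/P ≈ -D_mod · Δy = -2 × (-0.01) = +0.020000.
ΔP ≈ 126.84 × (+0.020000) = +2.53680.

+₹2.54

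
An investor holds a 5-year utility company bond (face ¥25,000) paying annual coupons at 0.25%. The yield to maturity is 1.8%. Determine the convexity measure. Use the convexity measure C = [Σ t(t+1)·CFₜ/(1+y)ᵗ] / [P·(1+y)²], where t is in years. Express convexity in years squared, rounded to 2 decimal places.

With y = 0.018:
  t   CF        PV=CF/(1+0.018)^t    t·PV        t(t+1)·PV
  1        62.50        61.3949        61.3949         122.7898
  2        62.50        60.3093       120.6186         361.8559
  3        62.50        59.2430       177.7289         710.9154
  4        62.50        58.1954       232.7817       1,163.9087
  5    25,062.50    22,923.7414   114,618.7068     687,712.2410
  Σ                 23,162.8840   115,211.2310     690,071.7108
P = 23,162.8840.
Convexity = Σ t(t+1)·PV / [P·(1+y)²] = 690,071.7108 / (23,162.8840 × 1.036324) = 28.74789.

28.75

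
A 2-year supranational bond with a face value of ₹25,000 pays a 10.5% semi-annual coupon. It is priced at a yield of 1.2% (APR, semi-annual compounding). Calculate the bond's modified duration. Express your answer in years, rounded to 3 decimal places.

1.857 years

Periodic yield y = 0.006. First find Macaulay duration:
  t   CF        PV=CF/(1+0.006)^t    t·PV
  1     1,312.50     1,304.6720     1,304.6720
  2     1,312.50     1,296.8906     2,593.7812
  3     1,312.50     1,289.1557     3,867.4671
  4    26,312.50    25,690.3600   102,761.4400
  Σ                 29,581.0783   110,527.3603
P = 29,581.0783; Macaulay duration = 110,527.3603 / 29,581.0783 = 3.73642 half-year periods = 1.86821 years.
Modified duration = D_Mac / (1 + y) = 1.86821 / 1.006 = 1.85707 years.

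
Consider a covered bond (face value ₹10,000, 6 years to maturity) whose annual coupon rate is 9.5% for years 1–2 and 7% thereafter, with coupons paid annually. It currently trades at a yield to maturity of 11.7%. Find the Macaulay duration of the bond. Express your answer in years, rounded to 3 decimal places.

4.807 years

Periodic yield y = 0.117. Discount each cash flow and weight by its year:
  t   CF        PV=CF/(1+0.117)^t    t·PV
  1       950.00       850.4924       850.4924
  2       950.00       761.4077     1,522.8154
  3       700.00       502.2715     1,506.8144
  4       700.00       449.6611     1,798.6445
  5       700.00       402.5614     2,012.8072
  6    10,700.00     5,508.8981    33,053.3886
  Σ                  8,475.2922    40,744.9625
Price P = Σ PV = 8,475.2922.
Macaulay duration = Σ(t·PV) / P = 40,744.9625 / 8,475.2922 = 4.80750 years.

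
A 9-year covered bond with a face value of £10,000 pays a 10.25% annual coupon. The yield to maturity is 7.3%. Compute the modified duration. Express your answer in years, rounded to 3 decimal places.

Periodic yield y = 0.073. First find Macaulay duration:
  t   CF        PV=CF/(1+0.073)^t    t·PV
  1     1,025.00       955.2656       955.2656
  2     1,025.00       890.2755     1,780.5510
  3     1,025.00       829.7069     2,489.1207
  4     1,025.00       773.2590     3,093.0360
  5     1,025.00       720.6514     3,603.2572
  6     1,025.00       671.6230     4,029.7378
  7     1,025.00       625.9301     4,381.5104
  8     1,025.00       583.3458     4,666.7666
  9    11,025.00     5,847.6464    52,628.8172
  Σ                 11,897.7036    77,628.0624
P = 11,897.7036; Macaulay duration = 77,628.0624 / 11,897.7036 = 6.52463 years.
Modified duration = D_Mac / (1 + y) = 6.52463 / 1.073 = 6.08073 years.

6.081 years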